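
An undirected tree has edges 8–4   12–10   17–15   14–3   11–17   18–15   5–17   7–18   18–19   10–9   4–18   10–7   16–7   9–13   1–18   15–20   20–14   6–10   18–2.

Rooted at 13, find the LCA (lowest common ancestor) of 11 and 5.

Ancestors of 11 (toward the root): 11, 17, 15, 18, 7, 10, 9, 13.
Ancestors of 5: 5, 17, 15, 18, 7, 10, 9, 13.
The deepest node appearing in both lists is 17.

17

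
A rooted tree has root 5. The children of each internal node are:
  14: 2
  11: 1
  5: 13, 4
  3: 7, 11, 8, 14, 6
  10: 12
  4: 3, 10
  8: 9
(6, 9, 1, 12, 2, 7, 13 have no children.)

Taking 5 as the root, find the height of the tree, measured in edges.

4

A deepest node is 1, reached by 5–4–3–11–1.
That path has 4 edges, so the height is 4.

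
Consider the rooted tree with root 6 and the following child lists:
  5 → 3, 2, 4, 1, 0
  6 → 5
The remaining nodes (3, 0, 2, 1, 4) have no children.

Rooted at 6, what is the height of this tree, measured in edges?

2

3 sits deepest: 6–5–3 — 2 edges from the root.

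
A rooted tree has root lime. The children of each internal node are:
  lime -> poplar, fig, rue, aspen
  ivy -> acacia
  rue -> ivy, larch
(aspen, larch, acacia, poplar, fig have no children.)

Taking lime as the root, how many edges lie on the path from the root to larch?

Path from lime to larch: lime–rue–larch, which has 2 edges.

2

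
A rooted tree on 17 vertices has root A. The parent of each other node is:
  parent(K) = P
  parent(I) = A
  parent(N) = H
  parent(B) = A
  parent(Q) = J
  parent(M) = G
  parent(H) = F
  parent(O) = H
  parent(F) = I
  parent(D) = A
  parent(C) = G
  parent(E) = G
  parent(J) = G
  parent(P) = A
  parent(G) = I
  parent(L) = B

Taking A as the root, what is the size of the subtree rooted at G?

The subtree rooted at G contains: G, E, J, C, M, Q — 6 nodes.

6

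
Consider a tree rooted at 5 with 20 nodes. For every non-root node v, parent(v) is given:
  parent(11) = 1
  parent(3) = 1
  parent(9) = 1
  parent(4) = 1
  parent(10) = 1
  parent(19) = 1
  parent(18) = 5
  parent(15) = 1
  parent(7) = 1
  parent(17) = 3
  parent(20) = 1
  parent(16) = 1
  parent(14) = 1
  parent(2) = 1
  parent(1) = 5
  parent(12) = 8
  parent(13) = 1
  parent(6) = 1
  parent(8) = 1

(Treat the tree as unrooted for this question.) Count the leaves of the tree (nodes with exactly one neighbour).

Degree-1 nodes: 2, 4, 6, 7, 9, 10, 11, 12, 13, 14, 15, 16, 17, 18, 19, 20 — 16 of them.

16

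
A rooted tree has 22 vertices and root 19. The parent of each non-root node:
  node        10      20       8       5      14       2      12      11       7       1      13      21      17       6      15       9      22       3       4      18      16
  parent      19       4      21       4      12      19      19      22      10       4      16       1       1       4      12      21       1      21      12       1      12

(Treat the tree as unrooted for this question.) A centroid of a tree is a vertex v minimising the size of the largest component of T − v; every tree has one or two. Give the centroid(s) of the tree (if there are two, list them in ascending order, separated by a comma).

Delete 4: the remaining components have sizes 9, 9, 1, 1, 1. Max 9 ≤ 11, so 4 is a centroid.
Every other node leaves some component of size > 11, so the centroid is unique.

4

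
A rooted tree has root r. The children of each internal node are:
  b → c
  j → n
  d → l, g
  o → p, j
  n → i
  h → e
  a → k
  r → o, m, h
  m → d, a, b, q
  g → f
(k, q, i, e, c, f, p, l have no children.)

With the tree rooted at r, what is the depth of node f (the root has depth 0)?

4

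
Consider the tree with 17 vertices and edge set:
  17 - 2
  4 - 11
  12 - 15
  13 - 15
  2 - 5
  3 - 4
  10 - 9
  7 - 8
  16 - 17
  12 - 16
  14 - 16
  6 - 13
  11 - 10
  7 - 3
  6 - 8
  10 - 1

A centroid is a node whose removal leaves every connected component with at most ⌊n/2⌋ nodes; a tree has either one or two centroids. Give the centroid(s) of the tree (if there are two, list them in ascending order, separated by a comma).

6

Delete 6: the remaining components have sizes 8, 8. Max 8 ≤ 8, so 6 is a centroid.
Every other node leaves some component of size > 8, so the centroid is unique.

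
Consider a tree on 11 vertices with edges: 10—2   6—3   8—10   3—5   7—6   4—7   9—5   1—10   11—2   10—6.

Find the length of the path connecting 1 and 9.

5

Walking from 1: 1 - 10 - 6 - 3 - 5 - 9. Length 5.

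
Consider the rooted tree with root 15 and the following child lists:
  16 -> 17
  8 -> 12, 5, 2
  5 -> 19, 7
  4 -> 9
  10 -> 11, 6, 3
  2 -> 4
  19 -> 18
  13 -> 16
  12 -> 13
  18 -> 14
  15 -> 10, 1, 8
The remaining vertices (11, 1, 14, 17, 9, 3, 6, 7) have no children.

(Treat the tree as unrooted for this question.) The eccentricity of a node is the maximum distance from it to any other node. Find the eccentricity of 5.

5

The node farthest from 5 is 17, via 5-8-12-13-16-17 — 5 edges.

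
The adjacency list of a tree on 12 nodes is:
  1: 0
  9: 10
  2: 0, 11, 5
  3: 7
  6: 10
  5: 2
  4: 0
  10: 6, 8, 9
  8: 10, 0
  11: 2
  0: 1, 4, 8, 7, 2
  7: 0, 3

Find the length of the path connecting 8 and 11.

8 – 0 – 2 – 11: 3 edges.

3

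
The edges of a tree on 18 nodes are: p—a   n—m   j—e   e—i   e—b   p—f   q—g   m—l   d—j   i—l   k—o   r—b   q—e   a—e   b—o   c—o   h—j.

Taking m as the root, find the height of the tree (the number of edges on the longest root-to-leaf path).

6

c sits deepest: m-l-i-e-b-o-c — 6 edges from the root.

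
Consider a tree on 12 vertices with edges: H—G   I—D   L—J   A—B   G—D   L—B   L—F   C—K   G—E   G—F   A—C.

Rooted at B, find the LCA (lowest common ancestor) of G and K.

G's ancestor chain is G, F, L, B and K's is K, C, A, B; they first meet at B.

B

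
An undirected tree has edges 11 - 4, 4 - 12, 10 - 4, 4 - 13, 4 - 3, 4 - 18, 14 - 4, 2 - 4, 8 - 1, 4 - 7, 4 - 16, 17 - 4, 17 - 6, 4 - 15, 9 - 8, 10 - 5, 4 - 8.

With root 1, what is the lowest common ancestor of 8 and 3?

8

Ancestors of 8 (toward the root): 8, 1.
Ancestors of 3: 3, 4, 8, 1.
The deepest node appearing in both lists is 8.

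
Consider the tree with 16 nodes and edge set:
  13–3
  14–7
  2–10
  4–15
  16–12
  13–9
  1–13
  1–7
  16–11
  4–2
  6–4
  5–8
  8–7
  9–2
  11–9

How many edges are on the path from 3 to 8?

4

The path is 3–13–1–7–8, which has 4 edges.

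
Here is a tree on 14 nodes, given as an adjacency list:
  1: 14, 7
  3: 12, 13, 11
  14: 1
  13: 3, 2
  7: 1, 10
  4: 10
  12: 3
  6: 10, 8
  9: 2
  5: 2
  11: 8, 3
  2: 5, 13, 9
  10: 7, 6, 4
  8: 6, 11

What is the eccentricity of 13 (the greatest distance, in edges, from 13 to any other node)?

The node farthest from 13 is 14, via 13 – 3 – 11 – 8 – 6 – 10 – 7 – 1 – 14 — 8 edges.

8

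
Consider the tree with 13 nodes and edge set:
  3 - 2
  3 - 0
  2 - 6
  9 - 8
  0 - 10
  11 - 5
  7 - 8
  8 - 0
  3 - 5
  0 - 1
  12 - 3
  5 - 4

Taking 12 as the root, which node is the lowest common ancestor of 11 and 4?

5

Path 11→root: 11 5 3 12; path 4→root: 4 5 3 12.
First common node: 5.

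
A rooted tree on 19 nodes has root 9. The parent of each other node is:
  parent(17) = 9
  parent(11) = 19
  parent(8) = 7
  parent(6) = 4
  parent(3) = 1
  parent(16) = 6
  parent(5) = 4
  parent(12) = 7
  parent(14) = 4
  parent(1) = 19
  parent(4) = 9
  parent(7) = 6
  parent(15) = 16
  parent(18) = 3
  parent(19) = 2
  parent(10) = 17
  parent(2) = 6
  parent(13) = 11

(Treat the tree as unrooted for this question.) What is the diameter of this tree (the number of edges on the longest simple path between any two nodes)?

9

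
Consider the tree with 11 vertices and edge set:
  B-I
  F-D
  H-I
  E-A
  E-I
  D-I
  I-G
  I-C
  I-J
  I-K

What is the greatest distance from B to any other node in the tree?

The node farthest from B is F (A also at distance 3), via B – I – D – F — 3 edges.

3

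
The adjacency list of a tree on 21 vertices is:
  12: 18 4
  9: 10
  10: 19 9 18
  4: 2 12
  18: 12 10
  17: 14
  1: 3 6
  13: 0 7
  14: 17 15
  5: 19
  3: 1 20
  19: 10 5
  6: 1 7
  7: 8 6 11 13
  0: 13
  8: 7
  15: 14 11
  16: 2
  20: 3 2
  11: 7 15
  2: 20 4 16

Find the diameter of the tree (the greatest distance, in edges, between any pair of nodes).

15

A longest path is 17–14–15–11–7–6–1–3–20–2–4–12–18–10–19–5, with 15 edges.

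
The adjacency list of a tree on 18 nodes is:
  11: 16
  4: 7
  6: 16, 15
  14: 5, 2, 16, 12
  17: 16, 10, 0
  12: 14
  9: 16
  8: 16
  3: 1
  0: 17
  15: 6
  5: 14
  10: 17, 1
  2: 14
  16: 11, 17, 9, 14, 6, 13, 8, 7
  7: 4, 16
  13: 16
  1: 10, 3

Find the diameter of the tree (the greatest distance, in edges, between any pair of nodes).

Starting from 3, a farthest node is 5 at distance 6.
One longest path: 3–1–10–17–16–14–5.
So the diameter is 6.

6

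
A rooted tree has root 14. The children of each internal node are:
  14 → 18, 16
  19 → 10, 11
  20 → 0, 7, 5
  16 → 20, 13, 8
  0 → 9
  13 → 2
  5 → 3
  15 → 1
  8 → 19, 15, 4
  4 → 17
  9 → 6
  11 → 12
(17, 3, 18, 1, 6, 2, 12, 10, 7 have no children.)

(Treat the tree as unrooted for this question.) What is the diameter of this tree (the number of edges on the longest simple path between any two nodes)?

8

BFS from 6 reaches 12 last, at distance 8; BFS from 12 confirms no node is farther.
Path: 6 – 9 – 0 – 20 – 16 – 8 – 19 – 11 – 12.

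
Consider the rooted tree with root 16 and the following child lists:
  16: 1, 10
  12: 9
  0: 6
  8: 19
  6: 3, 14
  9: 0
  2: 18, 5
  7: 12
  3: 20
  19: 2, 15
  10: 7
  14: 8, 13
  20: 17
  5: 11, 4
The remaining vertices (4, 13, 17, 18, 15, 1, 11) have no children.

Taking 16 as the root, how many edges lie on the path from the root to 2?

10

Climbing from 2 to the root: 2 – 19 – 8 – 14 – 6 – 0 – 9 – 12 – 7 – 10 – 16. That's 10 steps.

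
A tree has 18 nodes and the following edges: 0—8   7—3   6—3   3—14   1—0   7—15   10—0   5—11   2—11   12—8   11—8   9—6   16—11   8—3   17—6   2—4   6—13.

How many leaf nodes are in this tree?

Exactly 11 nodes have a single neighbour: 1, 4, 5, 9, 10, 12, 13, 14, 15, 16, 17.

11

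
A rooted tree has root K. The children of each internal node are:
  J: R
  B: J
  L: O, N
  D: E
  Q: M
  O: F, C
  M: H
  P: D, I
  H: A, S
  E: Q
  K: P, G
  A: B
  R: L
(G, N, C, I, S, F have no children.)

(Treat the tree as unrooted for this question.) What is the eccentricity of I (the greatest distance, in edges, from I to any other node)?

13

Distances from I peak at 13, attained at C (F also at distance 13).
I – P – D – E – Q – M – H – A – B – J – R – L – O – C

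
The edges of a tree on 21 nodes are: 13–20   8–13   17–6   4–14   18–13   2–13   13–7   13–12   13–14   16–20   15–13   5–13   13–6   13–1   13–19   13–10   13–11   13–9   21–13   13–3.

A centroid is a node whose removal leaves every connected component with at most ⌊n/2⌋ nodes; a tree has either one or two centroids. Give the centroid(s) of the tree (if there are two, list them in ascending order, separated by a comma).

Delete 13: the remaining components have sizes 2, 2, 2, 1, 1, 1, 1, 1, 1, 1, 1, 1, 1, 1, 1, 1, 1. Max 2 ≤ 10, so 13 is a centroid.
No neighbour of 13 does as well, so 13 is the unique centroid.

13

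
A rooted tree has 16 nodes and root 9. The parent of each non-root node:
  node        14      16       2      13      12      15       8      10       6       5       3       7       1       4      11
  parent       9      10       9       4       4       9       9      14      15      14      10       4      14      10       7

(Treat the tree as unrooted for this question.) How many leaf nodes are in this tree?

Exactly 10 nodes have a single neighbour: 1, 2, 3, 5, 6, 8, 11, 12, 13, 16.

10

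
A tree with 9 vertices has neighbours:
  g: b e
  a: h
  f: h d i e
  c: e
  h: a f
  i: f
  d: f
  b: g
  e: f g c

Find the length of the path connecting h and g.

Walking from h: h – f – e – g. Length 3.

3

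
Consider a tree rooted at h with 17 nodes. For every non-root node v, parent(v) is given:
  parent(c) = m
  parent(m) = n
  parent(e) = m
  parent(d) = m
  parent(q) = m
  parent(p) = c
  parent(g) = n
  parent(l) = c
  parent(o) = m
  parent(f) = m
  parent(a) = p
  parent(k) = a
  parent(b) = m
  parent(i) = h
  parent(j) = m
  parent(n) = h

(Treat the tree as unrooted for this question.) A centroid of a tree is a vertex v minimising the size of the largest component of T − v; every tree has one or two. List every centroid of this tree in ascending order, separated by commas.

Removing m splits the tree into components of sizes 5, 4, 1, 1, 1, 1, 1, 1, 1; the largest is 5 ≤ ⌊17/2⌋ = 8.
Every other node leaves some component of size > 8, so the centroid is unique.

m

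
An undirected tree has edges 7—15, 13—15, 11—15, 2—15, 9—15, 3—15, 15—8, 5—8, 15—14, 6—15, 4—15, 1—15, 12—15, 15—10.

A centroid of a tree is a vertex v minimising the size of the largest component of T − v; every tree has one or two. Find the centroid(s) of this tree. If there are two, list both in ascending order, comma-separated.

Delete 15: the remaining components have sizes 2, 1, 1, 1, 1, 1, 1, 1, 1, 1, 1, 1, 1. Max 2 ≤ 7, so 15 is a centroid.
Every other node leaves some component of size > 7, so the centroid is unique.

15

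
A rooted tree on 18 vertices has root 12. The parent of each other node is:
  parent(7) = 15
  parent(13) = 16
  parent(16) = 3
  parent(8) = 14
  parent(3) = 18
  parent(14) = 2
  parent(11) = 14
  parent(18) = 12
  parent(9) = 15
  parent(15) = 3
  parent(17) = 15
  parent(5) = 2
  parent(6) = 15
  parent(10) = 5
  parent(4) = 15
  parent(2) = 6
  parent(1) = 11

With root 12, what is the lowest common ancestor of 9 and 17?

15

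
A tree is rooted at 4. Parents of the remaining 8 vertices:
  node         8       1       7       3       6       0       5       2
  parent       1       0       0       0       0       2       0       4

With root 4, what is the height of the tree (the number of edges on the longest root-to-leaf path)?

4

A deepest node is 8, reached by 4 → 2 → 0 → 1 → 8.
That path has 4 edges, so the height is 4.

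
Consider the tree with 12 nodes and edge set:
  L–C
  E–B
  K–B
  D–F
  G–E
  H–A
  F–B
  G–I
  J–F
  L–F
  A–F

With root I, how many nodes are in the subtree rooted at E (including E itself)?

10

Descendants of E (including itself): E, B, F, K, D, J, A, L, H, C. That's 10.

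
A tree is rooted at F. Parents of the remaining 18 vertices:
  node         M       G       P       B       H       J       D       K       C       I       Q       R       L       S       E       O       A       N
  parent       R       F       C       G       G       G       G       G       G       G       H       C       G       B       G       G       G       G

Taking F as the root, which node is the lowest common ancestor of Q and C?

G

Q's ancestor chain is Q, H, G, F and C's is C, G, F; they first meet at G.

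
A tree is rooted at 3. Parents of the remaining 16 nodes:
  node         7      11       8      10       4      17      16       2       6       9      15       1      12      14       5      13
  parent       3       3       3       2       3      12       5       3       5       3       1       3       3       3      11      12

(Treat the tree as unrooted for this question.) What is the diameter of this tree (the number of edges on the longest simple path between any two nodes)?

A longest path is 16-5-11-3-12-17, with 5 edges.

5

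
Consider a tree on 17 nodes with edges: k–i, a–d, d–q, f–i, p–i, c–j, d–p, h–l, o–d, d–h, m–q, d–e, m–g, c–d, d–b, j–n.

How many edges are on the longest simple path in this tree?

6

A longest path is g – m – q – d – p – i – f, with 6 edges.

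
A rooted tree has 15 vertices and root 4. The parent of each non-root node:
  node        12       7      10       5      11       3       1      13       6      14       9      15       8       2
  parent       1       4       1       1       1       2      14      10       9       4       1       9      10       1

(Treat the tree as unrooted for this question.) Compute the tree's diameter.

BFS from 7 reaches 3 last, at distance 5; BFS from 3 confirms no node is farther.
Path: 7–4–14–1–2–3.

5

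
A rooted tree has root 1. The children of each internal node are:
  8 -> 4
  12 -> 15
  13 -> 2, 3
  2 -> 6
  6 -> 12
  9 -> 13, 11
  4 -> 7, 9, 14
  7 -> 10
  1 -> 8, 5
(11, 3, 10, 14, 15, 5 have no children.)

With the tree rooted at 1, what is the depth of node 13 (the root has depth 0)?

4

Path from 1 to 13: 1 → 8 → 4 → 9 → 13, which has 4 edges.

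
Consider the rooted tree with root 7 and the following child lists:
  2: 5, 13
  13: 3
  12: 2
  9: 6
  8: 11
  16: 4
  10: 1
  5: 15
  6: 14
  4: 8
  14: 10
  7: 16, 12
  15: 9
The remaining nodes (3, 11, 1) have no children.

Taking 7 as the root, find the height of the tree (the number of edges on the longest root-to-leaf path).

9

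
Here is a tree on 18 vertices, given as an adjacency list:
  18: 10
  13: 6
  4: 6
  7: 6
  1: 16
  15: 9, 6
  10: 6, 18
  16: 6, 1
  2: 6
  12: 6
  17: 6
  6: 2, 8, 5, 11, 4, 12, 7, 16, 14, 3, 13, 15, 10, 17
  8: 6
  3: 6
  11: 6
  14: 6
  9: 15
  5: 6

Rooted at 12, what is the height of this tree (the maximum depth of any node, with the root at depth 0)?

The longest root-to-leaf path is 12 – 6 – 10 – 18 (3 edges).

3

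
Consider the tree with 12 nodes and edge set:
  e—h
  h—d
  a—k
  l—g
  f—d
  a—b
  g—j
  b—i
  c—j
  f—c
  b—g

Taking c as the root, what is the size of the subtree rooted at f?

Descendants of f (including itself): f, d, h, e. That's 4.

4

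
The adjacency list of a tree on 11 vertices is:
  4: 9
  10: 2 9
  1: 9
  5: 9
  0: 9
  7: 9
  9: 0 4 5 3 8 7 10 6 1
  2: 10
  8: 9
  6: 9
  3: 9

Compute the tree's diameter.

3

Starting from 2, a farthest node is 0 at distance 3.
One longest path: 2–10–9–0.
So the diameter is 3.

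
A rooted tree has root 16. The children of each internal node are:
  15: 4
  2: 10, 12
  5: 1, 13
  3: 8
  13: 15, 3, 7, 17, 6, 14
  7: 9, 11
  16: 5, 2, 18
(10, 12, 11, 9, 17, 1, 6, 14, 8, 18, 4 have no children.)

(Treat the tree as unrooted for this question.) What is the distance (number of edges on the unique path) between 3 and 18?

4

The path is 3 – 13 – 5 – 16 – 18, which has 4 edges.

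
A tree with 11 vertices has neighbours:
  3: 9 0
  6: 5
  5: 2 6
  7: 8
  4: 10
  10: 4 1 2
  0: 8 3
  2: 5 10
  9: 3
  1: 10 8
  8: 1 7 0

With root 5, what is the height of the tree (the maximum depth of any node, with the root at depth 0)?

7

9 sits deepest: 5 → 2 → 10 → 1 → 8 → 0 → 3 → 9 — 7 edges from the root.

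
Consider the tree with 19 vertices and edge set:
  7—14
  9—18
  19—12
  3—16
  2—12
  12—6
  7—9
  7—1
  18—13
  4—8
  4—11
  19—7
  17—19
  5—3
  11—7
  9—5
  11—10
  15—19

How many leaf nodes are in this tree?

10

The leaves are 1, 2, 6, 8, 10, 13, 14, 15, 16, 17.
That is 10 leaves.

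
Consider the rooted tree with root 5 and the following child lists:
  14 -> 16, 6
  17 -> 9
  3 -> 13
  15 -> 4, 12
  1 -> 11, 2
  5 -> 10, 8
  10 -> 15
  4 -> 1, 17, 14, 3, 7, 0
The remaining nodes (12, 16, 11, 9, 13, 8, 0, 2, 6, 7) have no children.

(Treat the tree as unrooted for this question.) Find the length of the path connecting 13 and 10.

13 - 3 - 4 - 15 - 10: 4 edges.

4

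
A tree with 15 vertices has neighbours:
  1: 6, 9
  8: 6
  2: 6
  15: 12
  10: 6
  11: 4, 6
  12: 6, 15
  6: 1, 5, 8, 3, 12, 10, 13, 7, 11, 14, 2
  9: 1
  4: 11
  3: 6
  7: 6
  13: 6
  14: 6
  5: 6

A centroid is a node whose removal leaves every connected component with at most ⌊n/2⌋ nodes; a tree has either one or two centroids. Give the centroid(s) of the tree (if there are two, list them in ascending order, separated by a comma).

If 6 is removed the pieces have sizes 2, 2, 2, 1, 1, 1, 1, 1, 1, 1, 1, all ≤ ⌊15/2⌋ = 7.
No neighbour of 6 does as well, so 6 is the unique centroid.

6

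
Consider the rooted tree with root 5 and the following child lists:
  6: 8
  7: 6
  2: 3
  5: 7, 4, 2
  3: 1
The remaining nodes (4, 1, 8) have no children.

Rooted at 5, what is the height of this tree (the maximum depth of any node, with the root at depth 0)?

3

The longest root-to-leaf path is 5-2-3-1 (3 edges).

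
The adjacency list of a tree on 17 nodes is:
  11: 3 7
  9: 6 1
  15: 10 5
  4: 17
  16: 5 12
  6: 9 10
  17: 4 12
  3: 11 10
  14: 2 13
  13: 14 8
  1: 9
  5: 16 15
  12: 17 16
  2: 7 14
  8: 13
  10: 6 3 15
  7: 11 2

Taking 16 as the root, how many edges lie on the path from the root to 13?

Climbing from 13 to the root: 13–14–2–7–11–3–10–15–5–16. That's 9 steps.

9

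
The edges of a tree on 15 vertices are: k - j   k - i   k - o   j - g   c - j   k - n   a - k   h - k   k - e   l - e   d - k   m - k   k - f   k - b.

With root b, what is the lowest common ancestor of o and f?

Path o→root: o k b; path f→root: f k b.
First common node: k.

k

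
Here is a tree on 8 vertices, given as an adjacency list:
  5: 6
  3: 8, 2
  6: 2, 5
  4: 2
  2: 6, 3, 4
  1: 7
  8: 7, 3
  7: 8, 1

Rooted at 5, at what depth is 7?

5

5 – 6 – 2 – 3 – 8 – 7 — 5 edges.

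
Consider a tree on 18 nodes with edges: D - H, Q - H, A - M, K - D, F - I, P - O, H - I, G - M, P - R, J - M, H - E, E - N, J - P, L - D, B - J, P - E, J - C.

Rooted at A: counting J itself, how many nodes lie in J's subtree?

15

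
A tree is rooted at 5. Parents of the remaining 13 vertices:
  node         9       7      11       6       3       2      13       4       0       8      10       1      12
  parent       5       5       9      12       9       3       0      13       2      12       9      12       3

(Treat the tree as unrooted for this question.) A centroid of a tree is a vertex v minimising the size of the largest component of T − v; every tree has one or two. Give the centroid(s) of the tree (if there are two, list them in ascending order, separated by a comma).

Delete 3: the remaining components have sizes 5, 4, 4. Max 5 ≤ 7, so 3 is a centroid.
No neighbour of 3 does as well, so 3 is the unique centroid.

3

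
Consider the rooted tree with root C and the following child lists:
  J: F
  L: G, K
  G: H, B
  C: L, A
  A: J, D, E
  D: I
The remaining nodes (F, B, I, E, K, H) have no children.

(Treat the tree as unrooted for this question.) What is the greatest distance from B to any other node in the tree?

6

The node farthest from B is I (F also at distance 6), via B – G – L – C – A – D – I — 6 edges.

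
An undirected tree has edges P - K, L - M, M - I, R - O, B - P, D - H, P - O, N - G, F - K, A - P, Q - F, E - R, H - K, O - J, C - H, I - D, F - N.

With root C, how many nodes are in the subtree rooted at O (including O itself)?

The subtree rooted at O contains: O, J, R, E — 4 nodes.

4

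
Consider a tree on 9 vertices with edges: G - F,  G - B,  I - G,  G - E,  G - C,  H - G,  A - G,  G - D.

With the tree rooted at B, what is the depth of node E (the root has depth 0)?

2

B–G–E — 2 edges.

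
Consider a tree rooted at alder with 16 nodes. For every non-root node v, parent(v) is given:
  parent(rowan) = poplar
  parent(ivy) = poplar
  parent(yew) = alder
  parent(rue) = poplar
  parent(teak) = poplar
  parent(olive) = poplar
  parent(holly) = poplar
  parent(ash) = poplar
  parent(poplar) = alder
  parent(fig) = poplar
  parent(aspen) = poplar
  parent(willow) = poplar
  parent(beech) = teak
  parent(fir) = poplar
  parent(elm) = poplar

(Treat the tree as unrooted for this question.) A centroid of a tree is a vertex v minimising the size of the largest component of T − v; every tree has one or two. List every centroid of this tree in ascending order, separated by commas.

If poplar is removed the pieces have sizes 2, 2, 1, 1, 1, 1, 1, 1, 1, 1, 1, 1, 1, all ≤ ⌊16/2⌋ = 8.
Every other node leaves some component of size > 8, so the centroid is unique.

poplar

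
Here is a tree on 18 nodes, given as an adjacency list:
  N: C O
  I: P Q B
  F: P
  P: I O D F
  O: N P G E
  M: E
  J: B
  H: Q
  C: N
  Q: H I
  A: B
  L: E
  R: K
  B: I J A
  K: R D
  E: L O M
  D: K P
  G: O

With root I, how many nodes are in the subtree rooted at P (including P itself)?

P's subtree: {P, O, F, D, E, N, G, K, M, L, C, R}, size 12.

12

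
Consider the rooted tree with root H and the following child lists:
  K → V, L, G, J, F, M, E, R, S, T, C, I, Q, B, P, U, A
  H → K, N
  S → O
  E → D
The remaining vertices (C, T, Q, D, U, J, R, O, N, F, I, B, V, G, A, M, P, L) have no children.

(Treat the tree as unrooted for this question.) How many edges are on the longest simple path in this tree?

4

Starting from N, a farthest node is D at distance 4.
One longest path: N - H - K - E - D.
So the diameter is 4.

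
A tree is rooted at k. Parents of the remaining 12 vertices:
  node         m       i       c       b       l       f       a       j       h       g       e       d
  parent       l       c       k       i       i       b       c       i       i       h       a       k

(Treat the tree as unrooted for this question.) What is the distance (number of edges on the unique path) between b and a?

Walking from b: b – i – c – a. Length 3.

3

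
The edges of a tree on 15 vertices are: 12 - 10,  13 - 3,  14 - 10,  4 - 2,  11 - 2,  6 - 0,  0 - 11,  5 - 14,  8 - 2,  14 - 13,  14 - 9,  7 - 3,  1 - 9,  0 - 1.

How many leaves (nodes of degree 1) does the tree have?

Exactly 6 nodes have a single neighbour: 4, 5, 6, 7, 8, 12.

6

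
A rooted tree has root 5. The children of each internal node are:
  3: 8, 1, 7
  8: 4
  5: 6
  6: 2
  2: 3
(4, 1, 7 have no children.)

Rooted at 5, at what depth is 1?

Climbing from 1 to the root: 1 → 3 → 2 → 6 → 5. That's 4 steps.

4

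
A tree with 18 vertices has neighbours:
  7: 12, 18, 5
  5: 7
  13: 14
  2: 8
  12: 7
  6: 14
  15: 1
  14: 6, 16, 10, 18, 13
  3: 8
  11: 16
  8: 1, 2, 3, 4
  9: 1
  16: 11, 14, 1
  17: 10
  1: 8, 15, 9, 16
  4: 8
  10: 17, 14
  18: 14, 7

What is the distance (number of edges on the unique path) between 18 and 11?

The path is 18–14–16–11, which has 3 edges.

3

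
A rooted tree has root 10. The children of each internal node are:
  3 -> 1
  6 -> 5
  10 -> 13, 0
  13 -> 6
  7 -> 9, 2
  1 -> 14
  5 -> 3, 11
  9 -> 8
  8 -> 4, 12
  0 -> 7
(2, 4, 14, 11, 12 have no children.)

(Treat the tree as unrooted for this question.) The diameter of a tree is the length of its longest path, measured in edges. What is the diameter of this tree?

11

Starting from 14, a farthest node is 12 at distance 11.
One longest path: 14 - 1 - 3 - 5 - 6 - 13 - 10 - 0 - 7 - 9 - 8 - 12.
So the diameter is 11.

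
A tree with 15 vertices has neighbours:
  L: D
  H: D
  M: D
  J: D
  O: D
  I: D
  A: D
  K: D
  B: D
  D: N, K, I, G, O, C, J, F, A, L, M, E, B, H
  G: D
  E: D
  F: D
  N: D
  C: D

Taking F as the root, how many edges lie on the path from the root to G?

Climbing from G to the root: G – D – F. That's 2 steps.

2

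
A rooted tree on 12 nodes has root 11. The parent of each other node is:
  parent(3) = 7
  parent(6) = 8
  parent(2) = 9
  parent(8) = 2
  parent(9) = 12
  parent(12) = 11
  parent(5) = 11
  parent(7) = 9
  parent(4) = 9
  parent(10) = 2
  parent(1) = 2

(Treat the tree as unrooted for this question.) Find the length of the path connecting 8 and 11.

4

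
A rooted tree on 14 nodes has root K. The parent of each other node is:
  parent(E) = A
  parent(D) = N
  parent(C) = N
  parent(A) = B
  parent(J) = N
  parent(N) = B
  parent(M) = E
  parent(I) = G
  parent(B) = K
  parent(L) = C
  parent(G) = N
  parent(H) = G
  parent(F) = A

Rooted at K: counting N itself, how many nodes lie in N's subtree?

The subtree rooted at N contains: N, G, D, C, J, H, I, L — 8 nodes.

8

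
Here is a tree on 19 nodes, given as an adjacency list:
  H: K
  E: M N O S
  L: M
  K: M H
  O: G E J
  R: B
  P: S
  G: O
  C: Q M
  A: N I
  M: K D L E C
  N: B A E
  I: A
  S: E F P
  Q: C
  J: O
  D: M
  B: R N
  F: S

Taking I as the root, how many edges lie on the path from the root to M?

I → A → N → E → M — 4 edges.

4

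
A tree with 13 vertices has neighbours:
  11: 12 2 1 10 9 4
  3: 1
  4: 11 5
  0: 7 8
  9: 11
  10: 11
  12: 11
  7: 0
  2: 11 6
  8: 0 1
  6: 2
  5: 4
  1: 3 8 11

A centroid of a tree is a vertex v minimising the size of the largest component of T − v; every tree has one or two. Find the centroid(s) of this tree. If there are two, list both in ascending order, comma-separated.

11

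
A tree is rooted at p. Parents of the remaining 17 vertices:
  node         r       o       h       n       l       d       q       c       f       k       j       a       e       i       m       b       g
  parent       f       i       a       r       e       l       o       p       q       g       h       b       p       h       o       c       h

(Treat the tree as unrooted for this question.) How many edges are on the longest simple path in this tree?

BFS from d reaches n last, at distance 13; BFS from n confirms no node is farther.
Path: d–l–e–p–c–b–a–h–i–o–q–f–r–n.

13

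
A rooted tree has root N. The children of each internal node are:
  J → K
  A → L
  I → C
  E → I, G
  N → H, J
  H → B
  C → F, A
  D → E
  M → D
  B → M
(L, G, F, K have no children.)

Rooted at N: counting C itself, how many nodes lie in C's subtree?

4

The subtree rooted at C contains: C, A, F, L — 4 nodes.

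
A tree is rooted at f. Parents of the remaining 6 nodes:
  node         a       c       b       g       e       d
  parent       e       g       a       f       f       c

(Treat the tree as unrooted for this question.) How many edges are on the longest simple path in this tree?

6

BFS from d reaches b last, at distance 6; BFS from b confirms no node is farther.
Path: d–c–g–f–e–a–b.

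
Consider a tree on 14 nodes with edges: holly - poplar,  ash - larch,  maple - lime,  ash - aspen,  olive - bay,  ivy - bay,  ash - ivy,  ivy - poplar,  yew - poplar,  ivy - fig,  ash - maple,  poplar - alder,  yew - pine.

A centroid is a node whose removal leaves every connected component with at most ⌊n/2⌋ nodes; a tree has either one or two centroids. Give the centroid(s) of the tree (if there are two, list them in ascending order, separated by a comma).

If ivy is removed the pieces have sizes 5, 5, 2, 1, all ≤ ⌊14/2⌋ = 7.
No neighbour of ivy does as well, so ivy is the unique centroid.

ivy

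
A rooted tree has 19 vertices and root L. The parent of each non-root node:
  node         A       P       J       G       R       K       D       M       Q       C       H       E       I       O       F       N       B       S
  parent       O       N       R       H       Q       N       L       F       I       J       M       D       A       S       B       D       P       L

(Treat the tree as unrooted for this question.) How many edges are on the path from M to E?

6

M–F–B–P–N–D–E: 6 edges.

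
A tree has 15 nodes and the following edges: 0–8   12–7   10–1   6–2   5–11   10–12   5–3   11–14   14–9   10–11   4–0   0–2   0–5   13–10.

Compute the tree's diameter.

A longest path is 6–2–0–5–11–10–12–7, with 7 edges.

7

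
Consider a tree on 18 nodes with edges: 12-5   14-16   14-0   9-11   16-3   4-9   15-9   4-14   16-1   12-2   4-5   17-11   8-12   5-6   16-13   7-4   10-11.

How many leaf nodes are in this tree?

The leaves are 0, 1, 2, 3, 6, 7, 8, 10, 13, 15, 17.
That is 11 leaves.

11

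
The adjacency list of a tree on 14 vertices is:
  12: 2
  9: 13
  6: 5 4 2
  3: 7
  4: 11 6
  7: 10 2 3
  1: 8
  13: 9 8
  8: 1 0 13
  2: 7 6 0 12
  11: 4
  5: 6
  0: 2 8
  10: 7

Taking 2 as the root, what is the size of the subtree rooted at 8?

4

The subtree rooted at 8 contains: 8, 1, 13, 9 — 4 nodes.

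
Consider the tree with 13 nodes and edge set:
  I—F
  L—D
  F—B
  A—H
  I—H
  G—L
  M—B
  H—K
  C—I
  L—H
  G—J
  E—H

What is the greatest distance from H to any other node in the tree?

4

A farthest node from H is M.
The path H–I–F–B–M has 4 edges.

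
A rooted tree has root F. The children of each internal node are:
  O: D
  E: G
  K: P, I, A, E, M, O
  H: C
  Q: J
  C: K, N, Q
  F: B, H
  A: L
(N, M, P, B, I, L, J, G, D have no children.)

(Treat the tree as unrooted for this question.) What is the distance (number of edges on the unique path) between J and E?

J – Q – C – K – E: 4 edges.

4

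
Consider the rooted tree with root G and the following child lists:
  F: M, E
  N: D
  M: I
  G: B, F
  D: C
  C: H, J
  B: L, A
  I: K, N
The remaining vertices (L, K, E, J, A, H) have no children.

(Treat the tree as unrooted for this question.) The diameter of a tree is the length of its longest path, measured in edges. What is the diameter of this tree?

9

A longest path is L – B – G – F – M – I – N – D – C – H, with 9 edges.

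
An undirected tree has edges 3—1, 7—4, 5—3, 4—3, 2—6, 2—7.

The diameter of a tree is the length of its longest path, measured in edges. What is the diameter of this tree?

5

A longest path is 1–3–4–7–2–6, with 5 edges.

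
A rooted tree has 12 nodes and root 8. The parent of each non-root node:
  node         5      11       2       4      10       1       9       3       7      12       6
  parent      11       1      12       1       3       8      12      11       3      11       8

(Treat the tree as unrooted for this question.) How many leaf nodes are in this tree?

The leaves are 2, 4, 5, 6, 7, 9, 10.
That is 7 leaves.

7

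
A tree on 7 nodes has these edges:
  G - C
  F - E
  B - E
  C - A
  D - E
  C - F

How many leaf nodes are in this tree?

4

Degree-1 nodes: A, B, D, G — 4 of them.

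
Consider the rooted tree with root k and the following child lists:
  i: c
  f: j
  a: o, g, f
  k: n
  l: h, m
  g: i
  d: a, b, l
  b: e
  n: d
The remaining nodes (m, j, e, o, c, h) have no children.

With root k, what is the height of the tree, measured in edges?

6

The longest root-to-leaf path is k-n-d-a-g-i-c (6 edges).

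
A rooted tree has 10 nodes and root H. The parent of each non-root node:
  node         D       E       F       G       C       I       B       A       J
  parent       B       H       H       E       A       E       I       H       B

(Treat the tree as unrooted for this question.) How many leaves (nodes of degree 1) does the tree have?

5

The leaves are C, D, F, G, J.
That is 5 leaves.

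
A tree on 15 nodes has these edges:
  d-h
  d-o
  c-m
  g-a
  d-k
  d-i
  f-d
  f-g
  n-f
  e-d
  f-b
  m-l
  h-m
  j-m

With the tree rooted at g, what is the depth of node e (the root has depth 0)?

Path from g to e: g → f → d → e, which has 3 edges.

3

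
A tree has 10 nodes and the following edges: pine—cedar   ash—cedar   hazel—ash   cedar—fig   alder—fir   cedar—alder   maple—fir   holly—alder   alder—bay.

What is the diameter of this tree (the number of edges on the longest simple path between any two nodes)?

BFS from maple reaches hazel last, at distance 5; BFS from hazel confirms no node is farther.
Path: maple - fir - alder - cedar - ash - hazel.

5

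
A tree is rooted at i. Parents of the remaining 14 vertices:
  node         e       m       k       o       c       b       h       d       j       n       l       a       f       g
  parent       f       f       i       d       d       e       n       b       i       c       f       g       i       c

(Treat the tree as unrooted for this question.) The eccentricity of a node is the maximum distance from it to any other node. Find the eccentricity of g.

Distances from g peak at 7, attained at j (k also at distance 7).
g–c–d–b–e–f–i–j

7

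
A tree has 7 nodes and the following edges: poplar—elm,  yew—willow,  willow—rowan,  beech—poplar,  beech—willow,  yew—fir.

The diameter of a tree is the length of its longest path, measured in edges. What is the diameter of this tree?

BFS from elm reaches fir last, at distance 5; BFS from fir confirms no node is farther.
Path: elm – poplar – beech – willow – yew – fir.

5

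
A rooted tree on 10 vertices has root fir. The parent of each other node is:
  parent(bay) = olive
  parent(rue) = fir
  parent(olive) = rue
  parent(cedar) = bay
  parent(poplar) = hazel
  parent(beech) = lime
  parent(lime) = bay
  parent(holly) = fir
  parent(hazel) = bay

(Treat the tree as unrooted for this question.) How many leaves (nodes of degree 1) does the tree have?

4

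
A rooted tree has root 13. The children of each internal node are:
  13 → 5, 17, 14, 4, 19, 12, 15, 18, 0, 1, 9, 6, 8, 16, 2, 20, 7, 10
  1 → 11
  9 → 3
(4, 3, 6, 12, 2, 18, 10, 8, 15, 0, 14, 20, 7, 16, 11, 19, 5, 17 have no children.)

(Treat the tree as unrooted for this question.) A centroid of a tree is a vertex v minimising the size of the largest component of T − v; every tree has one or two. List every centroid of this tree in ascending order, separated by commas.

Delete 13: the remaining components have sizes 2, 2, 1, 1, 1, 1, 1, 1, 1, 1, 1, 1, 1, 1, 1, 1, 1, 1. Max 2 ≤ 10, so 13 is a centroid.
Every other node leaves some component of size > 10, so the centroid is unique.

13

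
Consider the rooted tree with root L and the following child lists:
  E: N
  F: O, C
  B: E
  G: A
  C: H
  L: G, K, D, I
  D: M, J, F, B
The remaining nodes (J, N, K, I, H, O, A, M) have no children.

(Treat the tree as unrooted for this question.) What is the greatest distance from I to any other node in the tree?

5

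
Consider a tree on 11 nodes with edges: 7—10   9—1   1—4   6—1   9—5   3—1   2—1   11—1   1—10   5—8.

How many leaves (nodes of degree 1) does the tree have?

Degree-1 nodes: 2, 3, 4, 6, 7, 8, 11 — 7 of them.

7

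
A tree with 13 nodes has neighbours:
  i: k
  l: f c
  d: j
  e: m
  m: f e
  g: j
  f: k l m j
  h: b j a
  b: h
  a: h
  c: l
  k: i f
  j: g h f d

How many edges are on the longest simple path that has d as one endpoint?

4

Distances from d peak at 4, attained at i (c, e also at distance 4).
d–j–f–k–i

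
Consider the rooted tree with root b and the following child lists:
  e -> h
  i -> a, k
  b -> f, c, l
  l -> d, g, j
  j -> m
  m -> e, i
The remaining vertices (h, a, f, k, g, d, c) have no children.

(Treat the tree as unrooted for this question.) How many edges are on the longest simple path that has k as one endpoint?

6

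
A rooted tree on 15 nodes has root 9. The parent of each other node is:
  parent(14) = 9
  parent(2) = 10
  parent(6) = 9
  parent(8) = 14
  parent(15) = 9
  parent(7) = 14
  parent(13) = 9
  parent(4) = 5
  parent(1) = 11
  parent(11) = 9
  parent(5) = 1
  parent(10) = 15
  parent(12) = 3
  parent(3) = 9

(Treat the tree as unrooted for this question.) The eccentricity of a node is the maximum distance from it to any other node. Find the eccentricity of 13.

A farthest node from 13 is 4.
The path 13–9–11–1–5–4 has 5 edges.

5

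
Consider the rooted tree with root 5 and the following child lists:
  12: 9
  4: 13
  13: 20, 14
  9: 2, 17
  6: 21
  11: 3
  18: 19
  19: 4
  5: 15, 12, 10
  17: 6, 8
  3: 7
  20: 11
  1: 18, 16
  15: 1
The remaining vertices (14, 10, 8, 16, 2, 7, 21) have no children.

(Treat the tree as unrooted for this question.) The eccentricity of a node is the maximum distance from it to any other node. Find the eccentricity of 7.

Distances from 7 peak at 15, attained at 21.
7-3-11-20-13-4-19-18-1-15-5-12-9-17-6-21

15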